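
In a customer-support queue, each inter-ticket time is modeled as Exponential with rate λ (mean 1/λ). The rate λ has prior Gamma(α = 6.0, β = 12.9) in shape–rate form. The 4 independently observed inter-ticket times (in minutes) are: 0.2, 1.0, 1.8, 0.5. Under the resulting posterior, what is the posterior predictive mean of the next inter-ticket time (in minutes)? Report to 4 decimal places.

1.8222

With a Gamma(shape α, rate β) prior on the exponential rate λ, the posterior after n observations with total T = Σxᵢ is Gamma(α+n, β+T).
Sum of observations T = 3.5 minutes; n = 4.
Posterior: Gamma(6.0+4, 12.9+3.5) = Gamma(10.0, 16.4).
The predictive distribution for the next observation is Lomax; its mean is β/(α−1) = 16.4/9.0 = 1.8222.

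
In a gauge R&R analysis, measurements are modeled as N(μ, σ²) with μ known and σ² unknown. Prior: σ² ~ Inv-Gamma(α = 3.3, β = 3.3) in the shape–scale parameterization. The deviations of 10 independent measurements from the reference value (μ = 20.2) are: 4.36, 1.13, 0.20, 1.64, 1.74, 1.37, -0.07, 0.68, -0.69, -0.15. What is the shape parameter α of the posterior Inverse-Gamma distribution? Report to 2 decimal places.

With known mean μ and an Inverse-Gamma(α, β) prior on σ², the Normal likelihood is conjugate: posterior is Inv-Gamma(α + n/2, β + Σ(xᵢ−μ)²/2).
Σ(xᵢ−μ)² = (4.36)² + (1.13)² + (0.20)² + (1.64)² + (1.74)² + (1.37)² + (-0.07)² + (0.68)² + (-0.69)² + (-0.15)² = 28.8865.
Posterior: Inv-Gamma(3.3 + 10/2, 3.3 + 28.8865/2) = Inv-Gamma(8.30, 17.74325).
Posterior α = 8.30.

8.30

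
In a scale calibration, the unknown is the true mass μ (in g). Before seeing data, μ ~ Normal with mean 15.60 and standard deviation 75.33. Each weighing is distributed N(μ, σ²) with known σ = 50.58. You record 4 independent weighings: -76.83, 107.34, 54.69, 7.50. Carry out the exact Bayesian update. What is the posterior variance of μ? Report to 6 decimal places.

For Normal data with known variance σ², a Normal(μ₀, σ₀²) prior on μ is conjugate. Posterior precision = 1/σ₀² + n/σ²; posterior mean is the precision-weighted average of μ₀ and x̄.
σ₀² = 75.33² = 5674.6089, σ² = 50.58² = 2558.3364; σ² + n·σ₀² = 2558.3364 + 4·5674.6089 = 25256.772.
Posterior precision = 1/σ₀² + n/σ² = 1/5674.6089 + 4/2558.3364 = (σ² + n·σ₀²)/(σ₀²σ²) = 25256.772/(5674.6089·2558.3364); posterior variance σₙ² = σ₀²σ²/(σ² + n·σ₀²) = 5674.6089·2558.3364/25256.772 = 574.798652.

574.798652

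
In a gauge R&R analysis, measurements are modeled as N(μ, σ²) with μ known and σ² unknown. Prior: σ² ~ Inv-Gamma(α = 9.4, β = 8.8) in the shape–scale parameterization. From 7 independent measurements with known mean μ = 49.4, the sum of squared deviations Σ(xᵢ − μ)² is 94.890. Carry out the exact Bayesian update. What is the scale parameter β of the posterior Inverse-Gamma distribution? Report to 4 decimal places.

56.2450

With known mean μ and an Inverse-Gamma(α, β) prior on σ², the Normal likelihood is conjugate: posterior is Inv-Gamma(α + n/2, β + Σ(xᵢ−μ)²/2).
Posterior: Inv-Gamma(9.4 + 7/2, 8.8 + 94.890/2) = Inv-Gamma(12.90, 56.2450).
Posterior β = 56.2450.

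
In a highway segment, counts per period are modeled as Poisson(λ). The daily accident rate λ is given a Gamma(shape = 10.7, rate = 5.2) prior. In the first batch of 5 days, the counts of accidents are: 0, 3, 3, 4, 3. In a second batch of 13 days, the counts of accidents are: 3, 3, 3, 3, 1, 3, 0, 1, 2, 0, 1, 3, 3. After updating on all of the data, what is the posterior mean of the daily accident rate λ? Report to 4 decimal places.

With a Gamma(shape α, rate β) prior, the Poisson likelihood is conjugate: the posterior is Gamma(α + ΣXᵢ, β + n).
Batch 1: sum of counts S = 13 over n = 5 days.
After batch 1: Gamma(α+S, β+n) = Gamma(10.7+13, 5.2+5) = Gamma(23.7, 10.2).
Batch 2: sum of counts S = 26 over n = 13 days.
After batch 2: Gamma(α+S, β+n) = Gamma(23.7+26, 10.2+13) = Gamma(49.7, 23.2).
Posterior mean = α/β = 49.7/23.2 = 2.1422.

2.1422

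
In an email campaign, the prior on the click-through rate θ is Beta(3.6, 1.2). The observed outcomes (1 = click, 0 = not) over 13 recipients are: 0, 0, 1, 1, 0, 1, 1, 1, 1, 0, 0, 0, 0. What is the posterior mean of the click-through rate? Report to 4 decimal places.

The Beta prior is conjugate to a Binomial/Bernoulli likelihood; the update adds successes to α and failures to β.
Posterior: Beta(α+k, β+n−k) = Beta(3.6+6, 1.2+7) = Beta(9.6, 8.2).
Posterior mean = α/(α+β) = 9.6/17.8 = 0.5393.

0.5393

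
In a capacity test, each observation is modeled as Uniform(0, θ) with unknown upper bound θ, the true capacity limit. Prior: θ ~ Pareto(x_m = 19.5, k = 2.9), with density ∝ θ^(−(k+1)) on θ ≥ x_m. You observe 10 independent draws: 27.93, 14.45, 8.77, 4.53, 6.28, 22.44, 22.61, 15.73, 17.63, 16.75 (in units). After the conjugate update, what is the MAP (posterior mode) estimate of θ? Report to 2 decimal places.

27.93

A Pareto(scale x_m, shape k) prior on the upper bound θ of Uniform(0, θ) is conjugate: posterior is Pareto(max(x_m, max xᵢ), k + n).
Sample maximum = 27.93; prior scale x_m = 19.5 → posterior scale = max = 27.93.
Posterior shape = 2.9 + 10 = 12.9.
The Pareto density is decreasing on [x_m, ∞), so the mode is x_m = 27.93.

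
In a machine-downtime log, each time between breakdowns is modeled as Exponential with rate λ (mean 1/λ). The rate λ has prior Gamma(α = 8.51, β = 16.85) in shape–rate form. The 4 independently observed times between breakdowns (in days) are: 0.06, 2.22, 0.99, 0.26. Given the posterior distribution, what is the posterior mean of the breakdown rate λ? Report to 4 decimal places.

With a Gamma(shape α, rate β) prior on the exponential rate λ, the posterior after n observations with total T = Σxᵢ is Gamma(α+n, β+T).
Sum of observations T = 3.53 days; n = 4.
Posterior: Gamma(8.51+4, 16.85+3.53) = Gamma(12.51, 20.38).
Posterior mean of λ = α/β = 12.51/20.38 = 0.6138.

0.6138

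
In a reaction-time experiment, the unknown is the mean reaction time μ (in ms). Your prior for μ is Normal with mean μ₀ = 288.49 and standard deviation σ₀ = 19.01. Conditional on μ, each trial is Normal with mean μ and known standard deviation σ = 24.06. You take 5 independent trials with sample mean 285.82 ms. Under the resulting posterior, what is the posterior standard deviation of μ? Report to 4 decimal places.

For Normal data with known variance σ², a Normal(μ₀, σ₀²) prior on μ is conjugate. Posterior precision = 1/σ₀² + n/σ²; posterior mean is the precision-weighted average of μ₀ and x̄.
σ₀² = 19.01² = 361.3801, σ² = 24.06² = 578.8836; σ² + n·σ₀² = 578.8836 + 5·361.3801 = 2385.7841.
Posterior precision = 1/σ₀² + n/σ² = 1/361.3801 + 5/578.8836 = (σ² + n·σ₀²)/(σ₀²σ²) = 2385.7841/(361.3801·578.8836); posterior variance σₙ² = σ₀²σ²/(σ² + n·σ₀²) = 361.3801·578.8836/2385.7841 = 87.684805.
Posterior SD = √σₙ² = √(361.3801·578.8836/2385.7841) = 9.3640.

9.3640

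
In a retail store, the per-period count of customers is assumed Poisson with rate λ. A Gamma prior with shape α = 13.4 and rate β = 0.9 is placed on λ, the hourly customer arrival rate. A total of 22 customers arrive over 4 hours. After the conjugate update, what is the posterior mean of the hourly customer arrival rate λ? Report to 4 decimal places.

7.2245

With a Gamma(shape α, rate β) prior, the Poisson likelihood is conjugate: the posterior is Gamma(α + ΣXᵢ, β + n).
Posterior: Gamma(α+S, β+n) = Gamma(13.4+22, 0.9+4) = Gamma(35.4, 4.9).
Posterior mean = α/β = 35.4/4.9 = 7.2245.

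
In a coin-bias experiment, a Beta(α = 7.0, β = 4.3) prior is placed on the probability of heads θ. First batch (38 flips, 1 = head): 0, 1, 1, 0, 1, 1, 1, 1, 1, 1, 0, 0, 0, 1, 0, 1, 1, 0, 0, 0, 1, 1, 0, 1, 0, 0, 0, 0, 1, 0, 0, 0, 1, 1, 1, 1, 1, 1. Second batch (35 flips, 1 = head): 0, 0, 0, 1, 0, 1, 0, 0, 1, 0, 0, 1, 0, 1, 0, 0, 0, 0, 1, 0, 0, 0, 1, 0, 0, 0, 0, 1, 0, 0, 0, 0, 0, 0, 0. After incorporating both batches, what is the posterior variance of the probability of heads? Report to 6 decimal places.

0.002868

The Beta prior is conjugate to a Binomial/Bernoulli likelihood; the update adds successes to α and failures to β.
After batch 1: Beta(7.0+21, 4.3+17) = Beta(28.0, 21.3).
After batch 2: Beta(28.0+8, 21.3+27) = Beta(36.0, 48.3).
Var = αβ/((α+β)²(α+β+1)) = 36.0·48.3/(84.3²·85.3) = 0.002868.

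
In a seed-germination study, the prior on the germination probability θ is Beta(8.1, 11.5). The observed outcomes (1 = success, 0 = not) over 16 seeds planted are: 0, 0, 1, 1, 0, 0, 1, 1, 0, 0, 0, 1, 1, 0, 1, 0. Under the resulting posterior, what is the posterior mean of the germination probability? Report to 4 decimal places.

The Beta prior is conjugate to a Binomial/Bernoulli likelihood; the update adds successes to α and failures to β.
Posterior: Beta(α+k, β+n−k) = Beta(8.1+7, 11.5+9) = Beta(15.1, 20.5).
Posterior mean = α/(α+β) = 15.1/35.6 = 0.4242.

0.4242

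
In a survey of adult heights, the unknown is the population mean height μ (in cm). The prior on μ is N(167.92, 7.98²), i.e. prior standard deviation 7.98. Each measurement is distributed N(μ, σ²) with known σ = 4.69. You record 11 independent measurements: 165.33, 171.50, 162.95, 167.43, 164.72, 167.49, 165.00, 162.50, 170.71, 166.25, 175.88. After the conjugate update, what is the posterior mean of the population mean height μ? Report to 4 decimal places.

167.2713

For Normal data with known variance σ², a Normal(μ₀, σ₀²) prior on μ is conjugate. Posterior precision = 1/σ₀² + n/σ²; posterior mean is the precision-weighted average of μ₀ and x̄.
Σxᵢ = 165.33 + 171.50 + 162.95 + 167.43 + 164.72 + 167.49 + 165.00 + 162.50 + 170.71 + 166.25 + 175.88 = 1839.76, so n·x̄ = 1839.76.
σ₀² = 7.98² = 63.6804, σ² = 4.69² = 21.9961; σ² + n·σ₀² = 21.9961 + 11·63.6804 = 722.4805.
Posterior mean = (μ₀/σ₀² + n·x̄/σ²)/(1/σ₀² + n/σ²) = (σ²·μ₀ + σ₀²·n·x̄)/(σ² + n·σ₀²) = (21.9961·167.92 + 63.6804·1839.76)/722.4805 = 120850.237816/722.4805 = 167.2713.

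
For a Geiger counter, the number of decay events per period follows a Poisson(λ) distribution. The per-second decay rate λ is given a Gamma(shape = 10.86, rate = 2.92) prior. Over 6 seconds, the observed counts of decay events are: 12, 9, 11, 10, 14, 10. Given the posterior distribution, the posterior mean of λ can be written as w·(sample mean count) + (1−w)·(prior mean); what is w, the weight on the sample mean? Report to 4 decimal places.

With a Gamma(shape α, rate β) prior, the Poisson likelihood is conjugate: the posterior is Gamma(α + ΣXᵢ, β + n).
Posterior mean = (α₀+S)/(β₀+n) = [n/(β₀+n)]·(S/n) + [β₀/(β₀+n)]·(α₀/β₀), so only n and β₀ enter the weight.
Weight on data w = n/(β₀+n) = 6/(2.92+6) = 6/8.92 = 0.6726.

0.6726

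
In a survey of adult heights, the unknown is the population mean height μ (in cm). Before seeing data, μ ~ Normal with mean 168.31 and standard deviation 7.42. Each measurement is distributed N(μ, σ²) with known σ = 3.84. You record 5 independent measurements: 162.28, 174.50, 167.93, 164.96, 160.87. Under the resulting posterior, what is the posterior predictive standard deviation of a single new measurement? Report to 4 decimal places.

For Normal data with known variance σ², a Normal(μ₀, σ₀²) prior on μ is conjugate. Posterior precision = 1/σ₀² + n/σ²; posterior mean is the precision-weighted average of μ₀ and x̄.
σ₀² = 7.42² = 55.0564, σ² = 3.84² = 14.7456; σ² + n·σ₀² = 14.7456 + 5·55.0564 = 290.0276.
Posterior precision = 1/σ₀² + n/σ² = 1/55.0564 + 5/14.7456 = (σ² + n·σ₀²)/(σ₀²σ²) = 290.0276/(55.0564·14.7456); posterior variance σₙ² = σ₀²σ²/(σ² + n·σ₀²) = 55.0564·14.7456/290.0276 = 2.799181.
Predictive variance for one new observation = σₙ² + σ² = 55.0564·14.7456/290.0276 + 14.7456 = σ²·(σ₀² + 290.0276)/290.0276 = 14.7456·345.084/290.0276 = 17.544781; SD = √(14.7456·345.084/290.0276) = 4.1886.

4.1886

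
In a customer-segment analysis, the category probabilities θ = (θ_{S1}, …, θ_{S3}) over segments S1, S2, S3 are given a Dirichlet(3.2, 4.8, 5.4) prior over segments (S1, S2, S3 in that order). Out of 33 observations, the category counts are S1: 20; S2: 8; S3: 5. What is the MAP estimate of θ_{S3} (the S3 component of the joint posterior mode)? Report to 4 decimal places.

0.2166

The Dirichlet prior is conjugate to the Multinomial likelihood: each posterior αⱼ = prior αⱼ + observed count nⱼ.
Posterior concentration: (23.2, 12.8, 10.4), total = 46.4.
Joint mode component: (α_{S3}−1)/(Σα−K) = 9.4/43.4 = 0.2166.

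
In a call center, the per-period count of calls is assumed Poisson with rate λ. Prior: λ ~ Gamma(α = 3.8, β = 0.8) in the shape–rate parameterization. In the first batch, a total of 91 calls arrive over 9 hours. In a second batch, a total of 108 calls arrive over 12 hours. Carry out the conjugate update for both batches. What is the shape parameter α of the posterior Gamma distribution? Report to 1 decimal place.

202.8

With a Gamma(shape α, rate β) prior, the Poisson likelihood is conjugate: the posterior is Gamma(α + ΣXᵢ, β + n).
After batch 1: Gamma(α+S, β+n) = Gamma(3.8+91, 0.8+9) = Gamma(94.8, 9.8).
After batch 2: Gamma(α+S, β+n) = Gamma(94.8+108, 9.8+12) = Gamma(202.8, 21.8).
Posterior α = 202.8.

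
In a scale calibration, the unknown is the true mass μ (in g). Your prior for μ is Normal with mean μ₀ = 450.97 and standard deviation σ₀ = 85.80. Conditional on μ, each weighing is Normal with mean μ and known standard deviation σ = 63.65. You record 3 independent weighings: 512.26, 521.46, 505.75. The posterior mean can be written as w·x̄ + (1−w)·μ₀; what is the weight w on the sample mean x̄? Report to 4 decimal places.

0.8450

For Normal data with known variance σ², a Normal(μ₀, σ₀²) prior on μ is conjugate. Posterior precision = 1/σ₀² + n/σ²; posterior mean is the precision-weighted average of μ₀ and x̄.
σ₀² = 85.80² = 7361.64, σ² = 63.65² = 4051.3225. Prior precision 1/σ₀² = 1/7361.64; data precision n/σ² = 3/4051.3225.
w = (n/σ²)/(1/σ₀² + n/σ²) = n·σ₀²/(σ² + n·σ₀²) = 3·7361.64/(4051.3225 + 3·7361.64) = 22084.92/26136.2425 = 0.8450.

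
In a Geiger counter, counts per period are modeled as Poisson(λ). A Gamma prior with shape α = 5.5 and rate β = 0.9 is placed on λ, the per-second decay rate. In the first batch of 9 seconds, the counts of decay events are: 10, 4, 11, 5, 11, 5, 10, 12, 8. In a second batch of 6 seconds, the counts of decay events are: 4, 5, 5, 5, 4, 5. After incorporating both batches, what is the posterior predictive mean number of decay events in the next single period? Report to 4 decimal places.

6.8868

With a Gamma(shape α, rate β) prior, the Poisson likelihood is conjugate: the posterior is Gamma(α + ΣXᵢ, β + n).
Batch 1: sum of counts S = 76 over n = 9 seconds.
After batch 1: Gamma(α+S, β+n) = Gamma(5.5+76, 0.9+9) = Gamma(81.5, 9.9).
Batch 2: sum of counts S = 28 over n = 6 seconds.
After batch 2: Gamma(α+S, β+n) = Gamma(81.5+28, 9.9+6) = Gamma(109.5, 15.9).
The predictive distribution for one future period is NegBinom with mean α/β = 6.8868.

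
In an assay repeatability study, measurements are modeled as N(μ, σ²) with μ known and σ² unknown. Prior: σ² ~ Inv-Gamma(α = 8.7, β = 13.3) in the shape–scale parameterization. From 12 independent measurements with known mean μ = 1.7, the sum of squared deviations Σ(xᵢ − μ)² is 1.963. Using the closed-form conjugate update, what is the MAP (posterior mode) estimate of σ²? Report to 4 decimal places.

With known mean μ and an Inverse-Gamma(α, β) prior on σ², the Normal likelihood is conjugate: posterior is Inv-Gamma(α + n/2, β + Σ(xᵢ−μ)²/2).
Posterior: Inv-Gamma(8.7 + 12/2, 13.3 + 1.963/2) = Inv-Gamma(14.70, 14.2815).
Mode = β/(α+1) = 14.2815/15.70 = 0.9096.

0.9096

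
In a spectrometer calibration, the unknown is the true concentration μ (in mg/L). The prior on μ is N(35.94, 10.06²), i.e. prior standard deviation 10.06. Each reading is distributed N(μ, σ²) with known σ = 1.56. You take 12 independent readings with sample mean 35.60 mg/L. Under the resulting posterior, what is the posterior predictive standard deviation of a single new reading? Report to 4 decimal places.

1.6236

For Normal data with known variance σ², a Normal(μ₀, σ₀²) prior on μ is conjugate. Posterior precision = 1/σ₀² + n/σ²; posterior mean is the precision-weighted average of μ₀ and x̄.
σ₀² = 10.06² = 101.2036, σ² = 1.56² = 2.4336; σ² + n·σ₀² = 2.4336 + 12·101.2036 = 1216.8768.
Posterior precision = 1/σ₀² + n/σ² = 1/101.2036 + 12/2.4336 = (σ² + n·σ₀²)/(σ₀²σ²) = 1216.8768/(101.2036·2.4336); posterior variance σₙ² = σ₀²σ²/(σ² + n·σ₀²) = 101.2036·2.4336/1216.8768 = 0.202394.
Predictive variance for one new observation = σₙ² + σ² = 101.2036·2.4336/1216.8768 + 2.4336 = σ²·(σ₀² + 1216.8768)/1216.8768 = 2.4336·1318.0804/1216.8768 = 2.635994; SD = √(2.4336·1318.0804/1216.8768) = 1.6236.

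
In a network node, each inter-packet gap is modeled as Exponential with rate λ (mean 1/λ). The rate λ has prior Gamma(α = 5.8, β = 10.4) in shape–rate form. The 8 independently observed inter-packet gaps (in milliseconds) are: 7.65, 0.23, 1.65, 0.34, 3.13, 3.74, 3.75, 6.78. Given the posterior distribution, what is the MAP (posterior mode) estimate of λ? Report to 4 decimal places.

With a Gamma(shape α, rate β) prior on the exponential rate λ, the posterior after n observations with total T = Σxᵢ is Gamma(α+n, β+T).
Sum of observations T = 27.27 milliseconds; n = 8.
Posterior: Gamma(5.8+8, 10.4+27.27) = Gamma(13.8, 37.67).
Mode = (α−1)/β = 0.3398.

0.3398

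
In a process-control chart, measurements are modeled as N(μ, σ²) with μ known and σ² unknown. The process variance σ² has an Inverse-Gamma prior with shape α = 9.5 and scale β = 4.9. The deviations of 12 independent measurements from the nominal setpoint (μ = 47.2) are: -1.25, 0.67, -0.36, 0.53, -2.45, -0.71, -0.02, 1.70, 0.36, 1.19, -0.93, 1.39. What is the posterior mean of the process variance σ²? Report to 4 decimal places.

0.8952

With known mean μ and an Inverse-Gamma(α, β) prior on σ², the Normal likelihood is conjugate: posterior is Inv-Gamma(α + n/2, β + Σ(xᵢ−μ)²/2).
Σ(xᵢ−μ)² = (-1.25)² + (0.67)² + (-0.36)² + (0.53)² + (-2.45)² + (-0.71)² + (-0.02)² + (1.70)² + (0.36)² + (1.19)² + (-0.93)² + (1.39)² = 16.1616.
Posterior: Inv-Gamma(9.5 + 12/2, 4.9 + 16.1616/2) = Inv-Gamma(15.50, 12.98080).
E[σ²|data] = β/(α−1) = 12.98080/14.50 = 0.8952.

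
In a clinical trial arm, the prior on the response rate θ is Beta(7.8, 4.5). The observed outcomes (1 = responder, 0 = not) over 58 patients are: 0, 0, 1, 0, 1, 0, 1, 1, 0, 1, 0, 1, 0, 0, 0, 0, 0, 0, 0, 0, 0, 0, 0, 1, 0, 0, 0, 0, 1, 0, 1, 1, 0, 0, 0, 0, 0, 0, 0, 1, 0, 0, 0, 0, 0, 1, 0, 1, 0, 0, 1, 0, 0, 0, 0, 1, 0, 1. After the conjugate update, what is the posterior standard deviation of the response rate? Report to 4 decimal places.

The Beta prior is conjugate to a Binomial/Bernoulli likelihood; the update adds successes to α and failures to β.
Posterior: Beta(α+k, β+n−k) = Beta(7.8+16, 4.5+42) = Beta(23.8, 46.5).
Var = αβ/((α+β)²(α+β+1)) = 23.8·46.5/(70.3²·71.3) = 0.00314072; SD = √0.00314072 = 0.0560.

0.0560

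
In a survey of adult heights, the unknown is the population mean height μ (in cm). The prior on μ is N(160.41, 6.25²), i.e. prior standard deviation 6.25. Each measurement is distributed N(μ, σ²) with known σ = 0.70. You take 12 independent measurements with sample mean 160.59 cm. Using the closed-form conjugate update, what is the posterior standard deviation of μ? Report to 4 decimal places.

For Normal data with known variance σ², a Normal(μ₀, σ₀²) prior on μ is conjugate. Posterior precision = 1/σ₀² + n/σ²; posterior mean is the precision-weighted average of μ₀ and x̄.
σ₀² = 6.25² = 39.0625, σ² = 0.70² = 0.49; σ² + n·σ₀² = 0.49 + 12·39.0625 = 469.24.
Posterior precision = 1/σ₀² + n/σ² = 1/39.0625 + 12/0.49 = (σ² + n·σ₀²)/(σ₀²σ²) = 469.24/(39.0625·0.49); posterior variance σₙ² = σ₀²σ²/(σ² + n·σ₀²) = 39.0625·0.49/469.24 = 0.040791.
Posterior SD = √σₙ² = √(39.0625·0.49/469.24) = 0.2020.

0.2020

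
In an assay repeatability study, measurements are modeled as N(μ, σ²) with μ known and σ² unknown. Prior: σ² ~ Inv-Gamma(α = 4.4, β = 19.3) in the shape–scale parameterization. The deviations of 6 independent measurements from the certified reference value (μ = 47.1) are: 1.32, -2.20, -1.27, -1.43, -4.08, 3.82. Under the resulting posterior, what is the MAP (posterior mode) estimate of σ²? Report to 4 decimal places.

With known mean μ and an Inverse-Gamma(α, β) prior on σ², the Normal likelihood is conjugate: posterior is Inv-Gamma(α + n/2, β + Σ(xᵢ−μ)²/2).
Σ(xᵢ−μ)² = (1.32)² + (-2.20)² + (-1.27)² + (-1.43)² + (-4.08)² + (3.82)² = 41.4790.
Posterior: Inv-Gamma(4.4 + 6/2, 19.3 + 41.4790/2) = Inv-Gamma(7.40, 40.03950).
Mode = β/(α+1) = 40.03950/8.40 = 4.7666.

4.7666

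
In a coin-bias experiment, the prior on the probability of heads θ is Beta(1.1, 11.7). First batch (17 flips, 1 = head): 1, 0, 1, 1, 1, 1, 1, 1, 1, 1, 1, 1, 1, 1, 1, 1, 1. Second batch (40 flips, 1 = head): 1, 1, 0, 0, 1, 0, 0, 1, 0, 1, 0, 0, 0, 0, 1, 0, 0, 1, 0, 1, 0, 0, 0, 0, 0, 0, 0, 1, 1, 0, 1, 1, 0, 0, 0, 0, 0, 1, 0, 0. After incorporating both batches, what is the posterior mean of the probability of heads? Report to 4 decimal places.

0.4312

The Beta prior is conjugate to a Binomial/Bernoulli likelihood; the update adds successes to α and failures to β.
After batch 1: Beta(1.1+16, 11.7+1) = Beta(17.1, 12.7).
After batch 2: Beta(17.1+13, 12.7+27) = Beta(30.1, 39.7).
Posterior mean = α/(α+β) = 30.1/69.8 = 0.4312.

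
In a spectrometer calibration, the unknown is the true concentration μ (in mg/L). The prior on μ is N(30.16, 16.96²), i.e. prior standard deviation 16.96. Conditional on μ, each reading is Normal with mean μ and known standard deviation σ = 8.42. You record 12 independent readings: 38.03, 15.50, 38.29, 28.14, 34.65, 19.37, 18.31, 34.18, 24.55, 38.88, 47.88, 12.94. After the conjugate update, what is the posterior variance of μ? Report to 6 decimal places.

5.789127

For Normal data with known variance σ², a Normal(μ₀, σ₀²) prior on μ is conjugate. Posterior precision = 1/σ₀² + n/σ²; posterior mean is the precision-weighted average of μ₀ and x̄.
σ₀² = 16.96² = 287.6416, σ² = 8.42² = 70.8964; σ² + n·σ₀² = 70.8964 + 12·287.6416 = 3522.5956.
Posterior precision = 1/σ₀² + n/σ² = 1/287.6416 + 12/70.8964 = (σ² + n·σ₀²)/(σ₀²σ²) = 3522.5956/(287.6416·70.8964); posterior variance σₙ² = σ₀²σ²/(σ² + n·σ₀²) = 287.6416·70.8964/3522.5956 = 5.789127.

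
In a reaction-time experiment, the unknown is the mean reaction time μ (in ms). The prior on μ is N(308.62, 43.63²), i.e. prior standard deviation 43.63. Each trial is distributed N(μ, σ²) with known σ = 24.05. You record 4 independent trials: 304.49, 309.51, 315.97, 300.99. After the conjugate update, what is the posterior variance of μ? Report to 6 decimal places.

134.391871

For Normal data with known variance σ², a Normal(μ₀, σ₀²) prior on μ is conjugate. Posterior precision = 1/σ₀² + n/σ²; posterior mean is the precision-weighted average of μ₀ and x̄.
σ₀² = 43.63² = 1903.5769, σ² = 24.05² = 578.4025; σ² + n·σ₀² = 578.4025 + 4·1903.5769 = 8192.7101.
Posterior precision = 1/σ₀² + n/σ² = 1/1903.5769 + 4/578.4025 = (σ² + n·σ₀²)/(σ₀²σ²) = 8192.7101/(1903.5769·578.4025); posterior variance σₙ² = σ₀²σ²/(σ² + n·σ₀²) = 1903.5769·578.4025/8192.7101 = 134.391871.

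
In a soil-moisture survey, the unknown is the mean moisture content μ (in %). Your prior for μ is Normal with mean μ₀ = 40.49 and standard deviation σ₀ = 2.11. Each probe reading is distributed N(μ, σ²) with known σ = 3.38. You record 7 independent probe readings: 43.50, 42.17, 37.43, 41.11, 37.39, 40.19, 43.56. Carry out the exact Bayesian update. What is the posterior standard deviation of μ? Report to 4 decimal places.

1.0928

For Normal data with known variance σ², a Normal(μ₀, σ₀²) prior on μ is conjugate. Posterior precision = 1/σ₀² + n/σ²; posterior mean is the precision-weighted average of μ₀ and x̄.
σ₀² = 2.11² = 4.4521, σ² = 3.38² = 11.4244; σ² + n·σ₀² = 11.4244 + 7·4.4521 = 42.5891.
Posterior precision = 1/σ₀² + n/σ² = 1/4.4521 + 7/11.4244 = (σ² + n·σ₀²)/(σ₀²σ²) = 42.5891/(4.4521·11.4244); posterior variance σₙ² = σ₀²σ²/(σ² + n·σ₀²) = 4.4521·11.4244/42.5891 = 1.194263.
Posterior SD = √σₙ² = √(4.4521·11.4244/42.5891) = 1.0928.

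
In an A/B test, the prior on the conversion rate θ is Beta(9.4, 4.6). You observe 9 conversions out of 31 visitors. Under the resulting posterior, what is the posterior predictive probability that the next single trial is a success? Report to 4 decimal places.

The Beta prior is conjugate to a Binomial/Bernoulli likelihood; the update adds successes to α and failures to β.
Posterior: Beta(α+k, β+n−k) = Beta(9.4+9, 4.6+22) = Beta(18.4, 26.6).
For a single future Bernoulli trial, P(success | data) = α/(α+β) = 0.4089.

0.4089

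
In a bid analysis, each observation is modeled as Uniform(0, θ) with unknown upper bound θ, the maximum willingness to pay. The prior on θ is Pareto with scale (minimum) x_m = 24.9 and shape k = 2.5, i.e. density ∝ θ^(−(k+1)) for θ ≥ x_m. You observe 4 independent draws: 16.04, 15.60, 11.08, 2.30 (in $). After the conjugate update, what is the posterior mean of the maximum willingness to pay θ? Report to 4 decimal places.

29.4273

A Pareto(scale x_m, shape k) prior on the upper bound θ of Uniform(0, θ) is conjugate: posterior is Pareto(max(x_m, max xᵢ), k + n).
Sample maximum = 16.04; prior scale x_m = 24.9 → posterior scale = max = 24.90.
Posterior shape = 2.5 + 4 = 6.5.
E[θ|data] = k·x_m/(k−1) = 6.5·24.90/5.5 = 29.4273.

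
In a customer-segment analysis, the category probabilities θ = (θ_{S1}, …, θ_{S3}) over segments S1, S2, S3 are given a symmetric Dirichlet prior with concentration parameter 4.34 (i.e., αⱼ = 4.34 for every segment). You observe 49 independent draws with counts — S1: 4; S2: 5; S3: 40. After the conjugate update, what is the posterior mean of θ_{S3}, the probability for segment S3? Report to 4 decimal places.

0.7149

The Dirichlet prior is conjugate to the Multinomial likelihood: each posterior αⱼ = prior αⱼ + observed count nⱼ.
Posterior concentration: (8.34, 9.34, 44.34), total = 62.02.
E[θ_{S3}|data] = α_{S3}/Σα = 44.34/62.02 = 0.7149.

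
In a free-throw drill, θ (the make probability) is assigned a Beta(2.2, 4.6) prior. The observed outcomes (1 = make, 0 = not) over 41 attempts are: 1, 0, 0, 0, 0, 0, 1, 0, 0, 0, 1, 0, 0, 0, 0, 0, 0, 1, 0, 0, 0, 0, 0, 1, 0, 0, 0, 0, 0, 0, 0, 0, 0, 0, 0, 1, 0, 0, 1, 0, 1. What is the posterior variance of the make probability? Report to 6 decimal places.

0.003440

The Beta prior is conjugate to a Binomial/Bernoulli likelihood; the update adds successes to α and failures to β.
Posterior: Beta(α+k, β+n−k) = Beta(2.2+8, 4.6+33) = Beta(10.2, 37.6).
Var = αβ/((α+β)²(α+β+1)) = 10.2·37.6/(47.8²·48.8) = 0.003440.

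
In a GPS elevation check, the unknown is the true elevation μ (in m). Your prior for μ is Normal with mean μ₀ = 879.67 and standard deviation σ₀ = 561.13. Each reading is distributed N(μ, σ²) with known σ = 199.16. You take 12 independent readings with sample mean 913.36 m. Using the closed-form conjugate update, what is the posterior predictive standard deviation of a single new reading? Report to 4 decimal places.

207.2095

For Normal data with known variance σ², a Normal(μ₀, σ₀²) prior on μ is conjugate. Posterior precision = 1/σ₀² + n/σ²; posterior mean is the precision-weighted average of μ₀ and x̄.
σ₀² = 561.13² = 314866.8769, σ² = 199.16² = 39664.7056; σ² + n·σ₀² = 39664.7056 + 12·314866.8769 = 3818067.2284.
Posterior precision = 1/σ₀² + n/σ² = 1/314866.8769 + 12/39664.7056 = (σ² + n·σ₀²)/(σ₀²σ²) = 3818067.2284/(314866.8769·39664.7056); posterior variance σₙ² = σ₀²σ²/(σ² + n·σ₀²) = 314866.8769·39664.7056/3818067.2284 = 3271.053449.
Predictive variance for one new observation = σₙ² + σ² = 314866.8769·39664.7056/3818067.2284 + 39664.7056 = σ²·(σ₀² + 3818067.2284)/3818067.2284 = 39664.7056·4132934.1053/3818067.2284 = 42935.759049; SD = √(39664.7056·4132934.1053/3818067.2284) = 207.2095.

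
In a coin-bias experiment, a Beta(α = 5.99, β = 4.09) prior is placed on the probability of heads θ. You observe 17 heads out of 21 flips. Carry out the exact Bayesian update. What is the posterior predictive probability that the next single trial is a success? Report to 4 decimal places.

The Beta prior is conjugate to a Binomial/Bernoulli likelihood; the update adds successes to α and failures to β.
Posterior: Beta(α+k, β+n−k) = Beta(5.99+17, 4.09+4) = Beta(22.99, 8.09).
For a single future Bernoulli trial, P(success | data) = α/(α+β) = 0.7397.

0.7397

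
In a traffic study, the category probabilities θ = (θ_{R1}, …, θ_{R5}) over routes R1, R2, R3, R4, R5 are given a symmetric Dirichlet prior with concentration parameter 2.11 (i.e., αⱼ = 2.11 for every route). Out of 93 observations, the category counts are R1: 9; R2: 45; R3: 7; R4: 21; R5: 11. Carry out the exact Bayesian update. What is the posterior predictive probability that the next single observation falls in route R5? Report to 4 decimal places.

The Dirichlet prior is conjugate to the Multinomial likelihood: each posterior αⱼ = prior αⱼ + observed count nⱼ.
Posterior concentration: (11.11, 47.11, 9.11, 23.11, 13.11), total = 103.55.
P(next = R5 | data) = α_{R5}/Σα = 0.1266.

0.1266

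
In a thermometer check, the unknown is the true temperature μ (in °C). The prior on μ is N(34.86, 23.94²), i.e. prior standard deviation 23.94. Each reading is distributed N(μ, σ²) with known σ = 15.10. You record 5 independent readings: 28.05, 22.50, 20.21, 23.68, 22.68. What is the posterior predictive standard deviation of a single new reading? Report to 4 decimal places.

For Normal data with known variance σ², a Normal(μ₀, σ₀²) prior on μ is conjugate. Posterior precision = 1/σ₀² + n/σ²; posterior mean is the precision-weighted average of μ₀ and x̄.
σ₀² = 23.94² = 573.1236, σ² = 15.10² = 228.01; σ² + n·σ₀² = 228.01 + 5·573.1236 = 3093.628.
Posterior precision = 1/σ₀² + n/σ² = 1/573.1236 + 5/228.01 = (σ² + n·σ₀²)/(σ₀²σ²) = 3093.628/(573.1236·228.01); posterior variance σₙ² = σ₀²σ²/(σ² + n·σ₀²) = 573.1236·228.01/3093.628 = 42.240991.
Predictive variance for one new observation = σₙ² + σ² = 573.1236·228.01/3093.628 + 228.01 = σ²·(σ₀² + 3093.628)/3093.628 = 228.01·3666.7516/3093.628 = 270.250991; SD = √(228.01·3666.7516/3093.628) = 16.4393.

16.4393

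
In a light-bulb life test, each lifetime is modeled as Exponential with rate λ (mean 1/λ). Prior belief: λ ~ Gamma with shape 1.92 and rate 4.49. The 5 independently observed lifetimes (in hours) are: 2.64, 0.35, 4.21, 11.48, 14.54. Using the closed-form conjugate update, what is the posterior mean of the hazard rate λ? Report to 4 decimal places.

With a Gamma(shape α, rate β) prior on the exponential rate λ, the posterior after n observations with total T = Σxᵢ is Gamma(α+n, β+T).
Sum of observations T = 33.22 hours; n = 5.
Posterior: Gamma(1.92+5, 4.49+33.22) = Gamma(6.92, 37.71).
Posterior mean of λ = α/β = 6.92/37.71 = 0.1835.

0.1835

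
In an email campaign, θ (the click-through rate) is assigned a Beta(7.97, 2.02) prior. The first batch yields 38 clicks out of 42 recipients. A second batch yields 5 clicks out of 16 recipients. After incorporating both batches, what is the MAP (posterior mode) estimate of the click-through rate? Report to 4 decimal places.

The Beta prior is conjugate to a Binomial/Bernoulli likelihood; the update adds successes to α and failures to β.
After batch 1: Beta(7.97+38, 2.02+4) = Beta(45.97, 6.02).
After batch 2: Beta(45.97+5, 6.02+11) = Beta(50.97, 17.02).
Mode of Beta(a,b) for a,b>1 is (a−1)/(a+b−2) = 49.97/65.99 = 0.7572.

0.7572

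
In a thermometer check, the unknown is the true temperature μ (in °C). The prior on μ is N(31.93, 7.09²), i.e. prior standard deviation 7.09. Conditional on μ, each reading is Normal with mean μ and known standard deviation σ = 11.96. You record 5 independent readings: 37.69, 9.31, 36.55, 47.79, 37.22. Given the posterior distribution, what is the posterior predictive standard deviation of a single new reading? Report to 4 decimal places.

12.6994

For Normal data with known variance σ², a Normal(μ₀, σ₀²) prior on μ is conjugate. Posterior precision = 1/σ₀² + n/σ²; posterior mean is the precision-weighted average of μ₀ and x̄.
σ₀² = 7.09² = 50.2681, σ² = 11.96² = 143.0416; σ² + n·σ₀² = 143.0416 + 5·50.2681 = 394.3821.
Posterior precision = 1/σ₀² + n/σ² = 1/50.2681 + 5/143.0416 = (σ² + n·σ₀²)/(σ₀²σ²) = 394.3821/(50.2681·143.0416); posterior variance σₙ² = σ₀²σ²/(σ² + n·σ₀²) = 50.2681·143.0416/394.3821 = 18.232139.
Predictive variance for one new observation = σₙ² + σ² = 50.2681·143.0416/394.3821 + 143.0416 = σ²·(σ₀² + 394.3821)/394.3821 = 143.0416·444.6502/394.3821 = 161.273739; SD = √(143.0416·444.6502/394.3821) = 12.6994.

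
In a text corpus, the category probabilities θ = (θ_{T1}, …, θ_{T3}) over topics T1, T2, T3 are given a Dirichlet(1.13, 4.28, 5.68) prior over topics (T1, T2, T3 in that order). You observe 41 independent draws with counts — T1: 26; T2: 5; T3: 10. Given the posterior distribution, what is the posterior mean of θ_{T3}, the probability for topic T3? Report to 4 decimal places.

The Dirichlet prior is conjugate to the Multinomial likelihood: each posterior αⱼ = prior αⱼ + observed count nⱼ.
Posterior concentration: (27.13, 9.28, 15.68), total = 52.09.
E[θ_{T3}|data] = α_{T3}/Σα = 15.68/52.09 = 0.3010.

0.3010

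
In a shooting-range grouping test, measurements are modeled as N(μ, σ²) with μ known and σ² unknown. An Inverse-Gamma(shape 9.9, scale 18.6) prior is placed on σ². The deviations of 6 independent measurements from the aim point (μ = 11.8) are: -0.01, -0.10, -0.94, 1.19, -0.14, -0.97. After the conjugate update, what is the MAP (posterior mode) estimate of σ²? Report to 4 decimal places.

1.4558

With known mean μ and an Inverse-Gamma(α, β) prior on σ², the Normal likelihood is conjugate: posterior is Inv-Gamma(α + n/2, β + Σ(xᵢ−μ)²/2).
Σ(xᵢ−μ)² = (-0.01)² + (-0.10)² + (-0.94)² + (1.19)² + (-0.14)² + (-0.97)² = 3.2703.
Posterior: Inv-Gamma(9.9 + 6/2, 18.6 + 3.2703/2) = Inv-Gamma(12.90, 20.23515).
Mode = β/(α+1) = 20.23515/13.90 = 1.4558.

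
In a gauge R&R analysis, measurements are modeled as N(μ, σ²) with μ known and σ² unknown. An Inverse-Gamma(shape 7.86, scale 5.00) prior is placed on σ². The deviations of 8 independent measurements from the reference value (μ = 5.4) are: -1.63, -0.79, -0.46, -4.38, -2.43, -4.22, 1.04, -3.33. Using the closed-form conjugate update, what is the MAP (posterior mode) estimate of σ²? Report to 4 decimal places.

2.6657

With known mean μ and an Inverse-Gamma(α, β) prior on σ², the Normal likelihood is conjugate: posterior is Inv-Gamma(α + n/2, β + Σ(xᵢ−μ)²/2).
Σ(xᵢ−μ)² = (-1.63)² + (-0.79)² + (-0.46)² + (-4.38)² + (-2.43)² + (-4.22)² + (1.04)² + (-3.33)² = 58.5608.
Posterior: Inv-Gamma(7.86 + 8/2, 5.00 + 58.5608/2) = Inv-Gamma(11.86, 34.28040).
Mode = β/(α+1) = 34.28040/12.86 = 2.6657.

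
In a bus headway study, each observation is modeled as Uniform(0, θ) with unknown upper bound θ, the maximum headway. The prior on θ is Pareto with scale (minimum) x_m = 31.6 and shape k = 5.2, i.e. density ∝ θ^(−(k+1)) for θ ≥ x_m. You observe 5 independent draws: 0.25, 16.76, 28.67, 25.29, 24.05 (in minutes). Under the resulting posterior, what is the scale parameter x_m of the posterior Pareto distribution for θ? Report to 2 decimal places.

31.60

A Pareto(scale x_m, shape k) prior on the upper bound θ of Uniform(0, θ) is conjugate: posterior is Pareto(max(x_m, max xᵢ), k + n).
Sample maximum = 28.67; prior scale x_m = 31.6 → posterior scale = max = 31.60.
Posterior shape = 5.2 + 5 = 10.2.
Posterior scale x_m = 31.60.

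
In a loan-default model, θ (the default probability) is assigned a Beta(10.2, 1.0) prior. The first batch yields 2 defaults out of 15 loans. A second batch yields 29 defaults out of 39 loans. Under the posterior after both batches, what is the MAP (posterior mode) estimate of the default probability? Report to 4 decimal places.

The Beta prior is conjugate to a Binomial/Bernoulli likelihood; the update adds successes to α and failures to β.
After batch 1: Beta(10.2+2, 1.0+13) = Beta(12.2, 14.0).
After batch 2: Beta(12.2+29, 14.0+10) = Beta(41.2, 24.0).
Mode of Beta(a,b) for a,b>1 is (a−1)/(a+b−2) = 40.2/63.2 = 0.6361.

0.6361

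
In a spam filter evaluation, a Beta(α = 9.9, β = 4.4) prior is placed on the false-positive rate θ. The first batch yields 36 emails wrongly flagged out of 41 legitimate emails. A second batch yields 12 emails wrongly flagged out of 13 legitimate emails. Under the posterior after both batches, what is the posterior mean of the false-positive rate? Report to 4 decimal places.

0.8477

The Beta prior is conjugate to a Binomial/Bernoulli likelihood; the update adds successes to α and failures to β.
After batch 1: Beta(9.9+36, 4.4+5) = Beta(45.9, 9.4).
After batch 2: Beta(45.9+12, 9.4+1) = Beta(57.9, 10.4).
Posterior mean = α/(α+β) = 57.9/68.3 = 0.8477.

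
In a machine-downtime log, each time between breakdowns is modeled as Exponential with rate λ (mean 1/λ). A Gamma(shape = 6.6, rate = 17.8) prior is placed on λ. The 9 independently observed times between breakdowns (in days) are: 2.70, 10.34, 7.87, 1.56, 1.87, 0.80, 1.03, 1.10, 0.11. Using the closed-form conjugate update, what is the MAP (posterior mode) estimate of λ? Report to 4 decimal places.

0.3232

With a Gamma(shape α, rate β) prior on the exponential rate λ, the posterior after n observations with total T = Σxᵢ is Gamma(α+n, β+T).
Sum of observations T = 27.38 days; n = 9.
Posterior: Gamma(6.6+9, 17.8+27.38) = Gamma(15.6, 45.18).
Mode = (α−1)/β = 0.3232.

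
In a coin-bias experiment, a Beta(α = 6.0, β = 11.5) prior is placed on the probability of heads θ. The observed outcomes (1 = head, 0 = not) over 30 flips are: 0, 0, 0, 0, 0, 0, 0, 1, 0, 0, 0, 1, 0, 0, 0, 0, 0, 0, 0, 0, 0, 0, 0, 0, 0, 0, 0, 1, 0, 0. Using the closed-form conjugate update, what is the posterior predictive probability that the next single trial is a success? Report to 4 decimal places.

0.1895

The Beta prior is conjugate to a Binomial/Bernoulli likelihood; the update adds successes to α and failures to β.
Posterior: Beta(α+k, β+n−k) = Beta(6.0+3, 11.5+27) = Beta(9.0, 38.5).
For a single future Bernoulli trial, P(success | data) = α/(α+β) = 0.1895.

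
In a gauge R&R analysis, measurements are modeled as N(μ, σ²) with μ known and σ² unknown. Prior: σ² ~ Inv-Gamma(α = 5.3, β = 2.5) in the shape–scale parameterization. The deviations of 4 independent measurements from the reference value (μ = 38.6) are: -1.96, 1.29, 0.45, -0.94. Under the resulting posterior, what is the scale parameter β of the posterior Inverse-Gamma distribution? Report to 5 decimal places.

With known mean μ and an Inverse-Gamma(α, β) prior on σ², the Normal likelihood is conjugate: posterior is Inv-Gamma(α + n/2, β + Σ(xᵢ−μ)²/2).
Σ(xᵢ−μ)² = (-1.96)² + (1.29)² + (0.45)² + (-0.94)² = 6.5918.
Posterior: Inv-Gamma(5.3 + 4/2, 2.5 + 6.5918/2) = Inv-Gamma(7.30, 5.79590).
Posterior β = 5.79590.

5.79590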